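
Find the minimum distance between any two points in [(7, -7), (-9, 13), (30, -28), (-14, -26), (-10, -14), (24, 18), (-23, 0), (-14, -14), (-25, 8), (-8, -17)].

Computing all pairwise distances among 10 points:

d((7, -7), (-9, 13)) = 25.6125
d((7, -7), (30, -28)) = 31.1448
d((7, -7), (-14, -26)) = 28.3196
d((7, -7), (-10, -14)) = 18.3848
d((7, -7), (24, 18)) = 30.2324
d((7, -7), (-23, 0)) = 30.8058
d((7, -7), (-14, -14)) = 22.1359
d((7, -7), (-25, 8)) = 35.3412
d((7, -7), (-8, -17)) = 18.0278
d((-9, 13), (30, -28)) = 56.5862
d((-9, 13), (-14, -26)) = 39.3192
d((-9, 13), (-10, -14)) = 27.0185
d((-9, 13), (24, 18)) = 33.3766
d((-9, 13), (-23, 0)) = 19.105
d((-9, 13), (-14, -14)) = 27.4591
d((-9, 13), (-25, 8)) = 16.7631
d((-9, 13), (-8, -17)) = 30.0167
d((30, -28), (-14, -26)) = 44.0454
d((30, -28), (-10, -14)) = 42.3792
d((30, -28), (24, 18)) = 46.3897
d((30, -28), (-23, 0)) = 59.9416
d((30, -28), (-14, -14)) = 46.1736
d((30, -28), (-25, 8)) = 65.7343
d((30, -28), (-8, -17)) = 39.5601
d((-14, -26), (-10, -14)) = 12.6491
d((-14, -26), (24, 18)) = 58.1378
d((-14, -26), (-23, 0)) = 27.5136
d((-14, -26), (-14, -14)) = 12.0
d((-14, -26), (-25, 8)) = 35.7351
d((-14, -26), (-8, -17)) = 10.8167
d((-10, -14), (24, 18)) = 46.6905
d((-10, -14), (-23, 0)) = 19.105
d((-10, -14), (-14, -14)) = 4.0
d((-10, -14), (-25, 8)) = 26.6271
d((-10, -14), (-8, -17)) = 3.6056 <-- minimum
d((24, 18), (-23, 0)) = 50.3289
d((24, 18), (-14, -14)) = 49.679
d((24, 18), (-25, 8)) = 50.01
d((24, 18), (-8, -17)) = 47.4236
d((-23, 0), (-14, -14)) = 16.6433
d((-23, 0), (-25, 8)) = 8.2462
d((-23, 0), (-8, -17)) = 22.6716
d((-14, -14), (-25, 8)) = 24.5967
d((-14, -14), (-8, -17)) = 6.7082
d((-25, 8), (-8, -17)) = 30.2324

Closest pair: (-10, -14) and (-8, -17) with distance 3.6056

The closest pair is (-10, -14) and (-8, -17) with Euclidean distance 3.6056. For 10 points, brute-force pairwise comparison is shown above. For large n, the divide-and-conquer algorithm (sort by x, recurse on halves, check the dividing strip) achieves O(n log n).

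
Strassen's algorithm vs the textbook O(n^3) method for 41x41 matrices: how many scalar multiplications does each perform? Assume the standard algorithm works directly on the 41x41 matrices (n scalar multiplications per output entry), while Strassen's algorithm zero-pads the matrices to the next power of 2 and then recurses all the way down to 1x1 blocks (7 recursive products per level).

Matrix multiplication for 41x41 matrices:

Strassen's algorithm requires power-of-2 dimensions. Pad 41x41 to 64x64 (next power of 2).

Standard algorithm: 41^3 = 68921 multiplications
Strassen's algorithm: 7^(log2(64)) = 7^6 = 117649 multiplications
Difference: 68921 - 117649 = -48728 (Strassen uses MORE here due to padding overhead — for small or just-over-power-of-2 n, padding can outweigh the per-level savings)

Standard: 68921 multiplications (41^3). Strassen: 117649 multiplications (7^6, after padding to 64x64). Strassen reduces 8 recursive multiplications to 7 at each level.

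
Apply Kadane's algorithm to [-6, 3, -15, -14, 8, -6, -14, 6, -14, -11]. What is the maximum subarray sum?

Using Kadane's algorithm on [-6, 3, -15, -14, 8, -6, -14, 6, -14, -11]:

Scanning through the array:
Position 1 (value 3): max_ending_here = 3, max_so_far = 3
Position 2 (value -15): max_ending_here = -12, max_so_far = 3
Position 3 (value -14): max_ending_here = -14, max_so_far = 3
Position 4 (value 8): max_ending_here = 8, max_so_far = 8
Position 5 (value -6): max_ending_here = 2, max_so_far = 8
Position 6 (value -14): max_ending_here = -12, max_so_far = 8
Position 7 (value 6): max_ending_here = 6, max_so_far = 8
Position 8 (value -14): max_ending_here = -8, max_so_far = 8
Position 9 (value -11): max_ending_here = -11, max_so_far = 8

Maximum subarray: [8]
Maximum sum: 8

The maximum subarray is [8] with sum 8. This subarray runs from index 4 to index 4.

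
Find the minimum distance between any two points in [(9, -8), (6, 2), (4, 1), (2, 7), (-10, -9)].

Computing all pairwise distances among 5 points:

d((9, -8), (6, 2)) = 10.4403
d((9, -8), (4, 1)) = 10.2956
d((9, -8), (2, 7)) = 16.5529
d((9, -8), (-10, -9)) = 19.0263
d((6, 2), (4, 1)) = 2.2361 <-- minimum
d((6, 2), (2, 7)) = 6.4031
d((6, 2), (-10, -9)) = 19.4165
d((4, 1), (2, 7)) = 6.3246
d((4, 1), (-10, -9)) = 17.2047
d((2, 7), (-10, -9)) = 20.0

Closest pair: (6, 2) and (4, 1) with distance 2.2361

The closest pair is (6, 2) and (4, 1) with Euclidean distance 2.2361. For 5 points, brute-force pairwise comparison is shown above. For large n, the divide-and-conquer algorithm (sort by x, recurse on halves, check the dividing strip) achieves O(n log n).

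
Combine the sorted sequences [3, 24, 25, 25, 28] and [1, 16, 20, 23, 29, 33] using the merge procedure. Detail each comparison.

Merging process:

Compare 3 vs 1: take 1 from right. Merged: [1]
Compare 3 vs 16: take 3 from left. Merged: [1, 3]
Compare 24 vs 16: take 16 from right. Merged: [1, 3, 16]
Compare 24 vs 20: take 20 from right. Merged: [1, 3, 16, 20]
Compare 24 vs 23: take 23 from right. Merged: [1, 3, 16, 20, 23]
Compare 24 vs 29: take 24 from left. Merged: [1, 3, 16, 20, 23, 24]
Compare 25 vs 29: take 25 from left. Merged: [1, 3, 16, 20, 23, 24, 25]
Compare 25 vs 29: take 25 from left. Merged: [1, 3, 16, 20, 23, 24, 25, 25]
Compare 28 vs 29: take 28 from left. Merged: [1, 3, 16, 20, 23, 24, 25, 25, 28]
Append remaining from right: [29, 33]. Merged: [1, 3, 16, 20, 23, 24, 25, 25, 28, 29, 33]

Final merged array: [1, 3, 16, 20, 23, 24, 25, 25, 28, 29, 33]
Total comparisons: 9

The merged array is [1, 3, 16, 20, 23, 24, 25, 25, 28, 29, 33], requiring 9 comparisons. The merge step runs in O(n) time where n is the total number of elements.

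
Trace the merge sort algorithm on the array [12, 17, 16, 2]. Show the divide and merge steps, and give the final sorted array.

Merge sort trace:

Split: [12, 17, 16, 2] -> [12, 17] and [16, 2]
  Split: [12, 17] -> [12] and [17]
  Merge: [12] + [17] -> [12, 17]
  Split: [16, 2] -> [16] and [2]
  Merge: [16] + [2] -> [2, 16]
Merge: [12, 17] + [2, 16] -> [2, 12, 16, 17]

Final sorted array: [2, 12, 16, 17]

The merge sort proceeds by recursively splitting the array and merging sorted halves.
After all merges, the sorted array is [2, 12, 16, 17].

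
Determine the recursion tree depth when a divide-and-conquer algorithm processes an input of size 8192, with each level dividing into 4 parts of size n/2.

For divide and conquer with division factor 2:

Problem sizes at each level:
Level 0: 8192
Level 1: 4096
Level 2: 2048
Level 3: 1024
Level 4: 512
Level 5: 256
Level 6: 128
Level 7: 64
Level 8: 32
Level 9: 16
Level 10: 8
Level 11: 4
Level 12: 2
Level 13: 1

The root is level 0 and the size-1 base case is level 13 (the tree spans levels 0 through 13, i.e. 14 levels counting the root), so the depth is the number of divisions: log_2(8192) = 13

The recursion tree depth is log_2(8192) = 13. At each level, the problem size is divided by 2, so it takes 13 divisions to reduce to a base case of size 1. The algorithm makes 4 recursive calls at each level.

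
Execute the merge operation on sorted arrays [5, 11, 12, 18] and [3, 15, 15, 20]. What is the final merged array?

Merging process:

Compare 5 vs 3: take 3 from right. Merged: [3]
Compare 5 vs 15: take 5 from left. Merged: [3, 5]
Compare 11 vs 15: take 11 from left. Merged: [3, 5, 11]
Compare 12 vs 15: take 12 from left. Merged: [3, 5, 11, 12]
Compare 18 vs 15: take 15 from right. Merged: [3, 5, 11, 12, 15]
Compare 18 vs 15: take 15 from right. Merged: [3, 5, 11, 12, 15, 15]
Compare 18 vs 20: take 18 from left. Merged: [3, 5, 11, 12, 15, 15, 18]
Append remaining from right: [20]. Merged: [3, 5, 11, 12, 15, 15, 18, 20]

Final merged array: [3, 5, 11, 12, 15, 15, 18, 20]
Total comparisons: 7

The merged array is [3, 5, 11, 12, 15, 15, 18, 20], requiring 7 comparisons. The merge step runs in O(n) time where n is the total number of elements.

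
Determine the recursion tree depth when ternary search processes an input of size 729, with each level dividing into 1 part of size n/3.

For divide and conquer with division factor 3:

Problem sizes at each level:
Level 0: 729
Level 1: 243
Level 2: 81
Level 3: 27
Level 4: 9
Level 5: 3
Level 6: 1

The root is level 0 and the size-1 base case is level 6 (the tree spans levels 0 through 6, i.e. 7 levels counting the root), so the depth is the number of divisions: log_3(729) = 6

The recursion tree depth is log_3(729) = 6. At each level, the problem size is divided by 3, so it takes 6 divisions to reduce to a base case of size 1. The algorithm makes 1 recursive call at each level.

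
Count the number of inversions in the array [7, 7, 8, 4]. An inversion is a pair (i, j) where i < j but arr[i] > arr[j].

Finding inversions in [7, 7, 8, 4]:

(0, 3): arr[0]=7 > arr[3]=4
(1, 3): arr[1]=7 > arr[3]=4
(2, 3): arr[2]=8 > arr[3]=4

Total inversions: 3

The array has 3 inversion(s): (0,3), (1,3), (2,3). Each pair (i,j) satisfies i < j and arr[i] > arr[j].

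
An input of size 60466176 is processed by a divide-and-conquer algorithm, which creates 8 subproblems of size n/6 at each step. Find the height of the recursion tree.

For divide and conquer with division factor 6:

Problem sizes at each level:
Level 0: 60466176
Level 1: 10077696
Level 2: 1679616
Level 3: 279936
Level 4: 46656
Level 5: 7776
Level 6: 1296
Level 7: 216
Level 8: 36
Level 9: 6
Level 10: 1

The root is level 0 and the size-1 base case is level 10 (the tree spans levels 0 through 10, i.e. 11 levels counting the root), so the depth is the number of divisions: log_6(60466176) = 10

The recursion tree depth is log_6(60466176) = 10. At each level, the problem size is divided by 6, so it takes 10 divisions to reduce to a base case of size 1. The algorithm makes 8 recursive calls at each level.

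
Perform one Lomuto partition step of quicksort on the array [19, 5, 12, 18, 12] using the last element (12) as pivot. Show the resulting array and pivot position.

Lomuto partition with pivot = 12:

Initial array: [19, 5, 12, 18, 12]

arr[0]=19 > 12: no swap
arr[1]=5 <= 12: swap with position 0, array becomes [5, 19, 12, 18, 12]
arr[2]=12 <= 12: swap with position 1, array becomes [5, 12, 19, 18, 12]
arr[3]=18 > 12: no swap

Place pivot at position 2: [5, 12, 12, 18, 19]
Pivot position: 2

After partitioning with pivot 12, the array becomes [5, 12, 12, 18, 19]. The pivot is placed at index 2. All elements to the left of the pivot are <= 12, and all elements to the right are > 12.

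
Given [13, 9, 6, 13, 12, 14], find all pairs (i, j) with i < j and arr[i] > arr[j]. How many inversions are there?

Finding inversions in [13, 9, 6, 13, 12, 14]:

(0, 1): arr[0]=13 > arr[1]=9
(0, 2): arr[0]=13 > arr[2]=6
(0, 4): arr[0]=13 > arr[4]=12
(1, 2): arr[1]=9 > arr[2]=6
(3, 4): arr[3]=13 > arr[4]=12

Total inversions: 5

The array has 5 inversion(s): (0,1), (0,2), (0,4), (1,2), (3,4). Each pair (i,j) satisfies i < j and arr[i] > arr[j].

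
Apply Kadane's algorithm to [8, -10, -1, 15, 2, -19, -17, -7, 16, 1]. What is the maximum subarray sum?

Using Kadane's algorithm on [8, -10, -1, 15, 2, -19, -17, -7, 16, 1]:

Scanning through the array:
Position 1 (value -10): max_ending_here = -2, max_so_far = 8
Position 2 (value -1): max_ending_here = -1, max_so_far = 8
Position 3 (value 15): max_ending_here = 15, max_so_far = 15
Position 4 (value 2): max_ending_here = 17, max_so_far = 17
Position 5 (value -19): max_ending_here = -2, max_so_far = 17
Position 6 (value -17): max_ending_here = -17, max_so_far = 17
Position 7 (value -7): max_ending_here = -7, max_so_far = 17
Position 8 (value 16): max_ending_here = 16, max_so_far = 17
Position 9 (value 1): max_ending_here = 17, max_so_far = 17

Maximum subarray: [15, 2]
Maximum sum: 17

The maximum subarray is [15, 2] with sum 17. This subarray runs from index 3 to index 4.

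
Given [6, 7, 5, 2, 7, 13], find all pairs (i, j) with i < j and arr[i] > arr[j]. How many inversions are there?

Finding inversions in [6, 7, 5, 2, 7, 13]:

(0, 2): arr[0]=6 > arr[2]=5
(0, 3): arr[0]=6 > arr[3]=2
(1, 2): arr[1]=7 > arr[2]=5
(1, 3): arr[1]=7 > arr[3]=2
(2, 3): arr[2]=5 > arr[3]=2

Total inversions: 5

The array has 5 inversion(s): (0,2), (0,3), (1,2), (1,3), (2,3). Each pair (i,j) satisfies i < j and arr[i] > arr[j].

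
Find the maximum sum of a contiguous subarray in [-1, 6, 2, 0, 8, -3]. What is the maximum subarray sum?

Using Kadane's algorithm on [-1, 6, 2, 0, 8, -3]:

Scanning through the array:
Position 1 (value 6): max_ending_here = 6, max_so_far = 6
Position 2 (value 2): max_ending_here = 8, max_so_far = 8
Position 3 (value 0): max_ending_here = 8, max_so_far = 8
Position 4 (value 8): max_ending_here = 16, max_so_far = 16
Position 5 (value -3): max_ending_here = 13, max_so_far = 16

Maximum subarray: [6, 2, 0, 8]
Maximum sum: 16

The maximum subarray is [6, 2, 0, 8] with sum 16. This subarray runs from index 1 to index 4.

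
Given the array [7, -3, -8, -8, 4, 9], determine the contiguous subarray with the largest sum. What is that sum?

Using Kadane's algorithm on [7, -3, -8, -8, 4, 9]:

Scanning through the array:
Position 1 (value -3): max_ending_here = 4, max_so_far = 7
Position 2 (value -8): max_ending_here = -4, max_so_far = 7
Position 3 (value -8): max_ending_here = -8, max_so_far = 7
Position 4 (value 4): max_ending_here = 4, max_so_far = 7
Position 5 (value 9): max_ending_here = 13, max_so_far = 13

Maximum subarray: [4, 9]
Maximum sum: 13

The maximum subarray is [4, 9] with sum 13. This subarray runs from index 4 to index 5.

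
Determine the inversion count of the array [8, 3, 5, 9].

Finding inversions in [8, 3, 5, 9]:

(0, 1): arr[0]=8 > arr[1]=3
(0, 2): arr[0]=8 > arr[2]=5

Total inversions: 2

The array has 2 inversion(s): (0,1), (0,2). Each pair (i,j) satisfies i < j and arr[i] > arr[j].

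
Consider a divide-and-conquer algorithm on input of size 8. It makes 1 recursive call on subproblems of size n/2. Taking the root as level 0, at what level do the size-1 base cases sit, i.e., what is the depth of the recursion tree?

For divide and conquer with division factor 2:

Problem sizes at each level:
Level 0: 8
Level 1: 4
Level 2: 2
Level 3: 1

The root is level 0 and the size-1 base case is level 3 (the tree spans levels 0 through 3, i.e. 4 levels counting the root), so the depth is the number of divisions: log_2(8) = 3

The recursion tree depth is log_2(8) = 3. At each level, the problem size is divided by 2, so it takes 3 divisions to reduce to a base case of size 1. The algorithm makes 1 recursive call at each level.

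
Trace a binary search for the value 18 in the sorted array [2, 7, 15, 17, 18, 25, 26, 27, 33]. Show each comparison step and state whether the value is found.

Binary search for 18 in [2, 7, 15, 17, 18, 25, 26, 27, 33]:

lo=0, hi=8, mid=4, arr[mid]=18 -> Found target at index 4!

Binary search finds 18 at index 4 after 1 comparisons. The search repeatedly halves the search space by comparing with the middle element.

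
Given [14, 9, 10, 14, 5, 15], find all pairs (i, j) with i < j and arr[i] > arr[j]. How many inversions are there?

Finding inversions in [14, 9, 10, 14, 5, 15]:

(0, 1): arr[0]=14 > arr[1]=9
(0, 2): arr[0]=14 > arr[2]=10
(0, 4): arr[0]=14 > arr[4]=5
(1, 4): arr[1]=9 > arr[4]=5
(2, 4): arr[2]=10 > arr[4]=5
(3, 4): arr[3]=14 > arr[4]=5

Total inversions: 6

The array has 6 inversion(s): (0,1), (0,2), (0,4), (1,4), (2,4), (3,4). Each pair (i,j) satisfies i < j and arr[i] > arr[j].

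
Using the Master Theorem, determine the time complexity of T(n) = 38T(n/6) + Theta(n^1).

Master Theorem for T(n) = 38T(n/6) + O(n^1):

a = 38, b = 6, c = 1
log_b(a) = log_6(38) = 2.0302

Case 1: c = 1 < log_6(38) = 2.0302
T(n) = O(n^(log_6 38))

For T(n) = 38T(n/6) + O(n^1): log_6(38) = 2.0302. This is Case 1 of the Master Theorem (c < log_b(a), work dominated by leaves), giving O(n^(log_6 38)).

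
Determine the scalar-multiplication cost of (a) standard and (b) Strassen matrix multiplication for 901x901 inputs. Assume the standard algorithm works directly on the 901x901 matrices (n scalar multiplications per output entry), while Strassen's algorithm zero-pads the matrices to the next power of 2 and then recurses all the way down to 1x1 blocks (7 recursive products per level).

Matrix multiplication for 901x901 matrices:

Strassen's algorithm requires power-of-2 dimensions. Pad 901x901 to 1024x1024 (next power of 2).

Standard algorithm: 901^3 = 731432701 multiplications
Strassen's algorithm: 7^(log2(1024)) = 7^10 = 282475249 multiplications
Savings: 731432701 - 282475249 = 448957452 multiplications

Standard: 731432701 multiplications (901^3). Strassen: 282475249 multiplications (7^10, after padding to 1024x1024). Strassen reduces 8 recursive multiplications to 7 at each level.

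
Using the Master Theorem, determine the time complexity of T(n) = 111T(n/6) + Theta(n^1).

Master Theorem for T(n) = 111T(n/6) + O(n^1):

a = 111, b = 6, c = 1
log_b(a) = log_6(111) = 2.6284

Case 1: c = 1 < log_6(111) = 2.6284
T(n) = O(n^(log_6 111))

For T(n) = 111T(n/6) + O(n^1): log_6(111) = 2.6284. This is Case 1 of the Master Theorem (c < log_b(a), work dominated by leaves), giving O(n^(log_6 111)).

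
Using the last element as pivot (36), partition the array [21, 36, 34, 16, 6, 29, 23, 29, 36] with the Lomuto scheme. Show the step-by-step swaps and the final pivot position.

Lomuto partition with pivot = 36:

Initial array: [21, 36, 34, 16, 6, 29, 23, 29, 36]

arr[0]=21 <= 36: swap with position 0, array becomes [21, 36, 34, 16, 6, 29, 23, 29, 36]
arr[1]=36 <= 36: swap with position 1, array becomes [21, 36, 34, 16, 6, 29, 23, 29, 36]
arr[2]=34 <= 36: swap with position 2, array becomes [21, 36, 34, 16, 6, 29, 23, 29, 36]
arr[3]=16 <= 36: swap with position 3, array becomes [21, 36, 34, 16, 6, 29, 23, 29, 36]
arr[4]=6 <= 36: swap with position 4, array becomes [21, 36, 34, 16, 6, 29, 23, 29, 36]
arr[5]=29 <= 36: swap with position 5, array becomes [21, 36, 34, 16, 6, 29, 23, 29, 36]
arr[6]=23 <= 36: swap with position 6, array becomes [21, 36, 34, 16, 6, 29, 23, 29, 36]
arr[7]=29 <= 36: swap with position 7, array becomes [21, 36, 34, 16, 6, 29, 23, 29, 36]

Place pivot at position 8: [21, 36, 34, 16, 6, 29, 23, 29, 36]
Pivot position: 8

After partitioning with pivot 36, the array becomes [21, 36, 34, 16, 6, 29, 23, 29, 36]. The pivot is placed at index 8. All elements to the left of the pivot are <= 36, and all elements to the right are > 36.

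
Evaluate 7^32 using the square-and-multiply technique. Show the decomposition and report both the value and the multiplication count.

Computing 7^32 by squaring (build up from 7^1; each line after the first costs one multiplication):

7^1 = 7
7^2 = (7^1)^2 = 7^2 = 49
7^4 = (7^2)^2 = 49^2 = 2401
7^8 = (7^4)^2 = 2401^2 = 5764801
7^16 = (7^8)^2 = 5764801^2 = 33232930569601
7^32 = (7^16)^2 = 33232930569601^2 = 1104427674243920646305299201

Result: 1104427674243920646305299201
Multiplications needed: 5 (5 lines after 7^1)

7^32 = 1104427674243920646305299201. Using exponentiation by squaring, this requires 5 multiplications. The key idea: if the exponent is even, square the half-power; if odd, multiply by the base once.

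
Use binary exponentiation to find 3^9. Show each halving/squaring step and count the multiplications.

Computing 3^9 by squaring (build up from 3^1; each line after the first costs one multiplication):

3^1 = 3
3^2 = (3^1)^2 = 3^2 = 9
3^4 = (3^2)^2 = 9^2 = 81
3^8 = (3^4)^2 = 81^2 = 6561
3^9 = 3 * 3^8 = 3 * 6561 = 19683

Result: 19683
Multiplications needed: 4 (4 lines after 3^1)

3^9 = 19683. Using exponentiation by squaring, this requires 4 multiplications. The key idea: if the exponent is even, square the half-power; if odd, multiply by the base once.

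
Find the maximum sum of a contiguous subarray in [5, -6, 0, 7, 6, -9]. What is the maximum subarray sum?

Using Kadane's algorithm on [5, -6, 0, 7, 6, -9]:

Scanning through the array:
Position 1 (value -6): max_ending_here = -1, max_so_far = 5
Position 2 (value 0): max_ending_here = 0, max_so_far = 5
Position 3 (value 7): max_ending_here = 7, max_so_far = 7
Position 4 (value 6): max_ending_here = 13, max_so_far = 13
Position 5 (value -9): max_ending_here = 4, max_so_far = 13

Maximum subarray: [0, 7, 6]
Maximum sum: 13

The maximum subarray is [0, 7, 6] with sum 13. This subarray runs from index 2 to index 4.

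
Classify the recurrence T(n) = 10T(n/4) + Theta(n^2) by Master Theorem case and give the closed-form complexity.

Master Theorem for T(n) = 10T(n/4) + O(n^2):

a = 10, b = 4, c = 2
log_b(a) = log_4(10) = 1.6610

Case 3: c = 2 > log_4(10) = 1.6610
T(n) = O(n^2) = O(n^2)

For T(n) = 10T(n/4) + O(n^2): log_4(10) = 1.6610. This is Case 3 of the Master Theorem (c > log_b(a), work dominated by root), giving O(n^2).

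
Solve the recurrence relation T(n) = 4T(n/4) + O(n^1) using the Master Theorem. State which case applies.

Master Theorem for T(n) = 4T(n/4) + O(n^1):

a = 4, b = 4, c = 1
log_b(a) = log_4(4) = 1.0000

Case 2: c = 1 = log_4(4) = 1.0000
T(n) = O(n^1 log n) = O(n log n)

For T(n) = 4T(n/4) + O(n^1): log_4(4) = 1.0000. This is Case 2 of the Master Theorem (c = log_b(a), equal work at all levels), giving O(n log n).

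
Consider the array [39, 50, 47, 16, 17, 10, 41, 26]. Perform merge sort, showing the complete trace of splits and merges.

Merge sort trace:

Split: [39, 50, 47, 16, 17, 10, 41, 26] -> [39, 50, 47, 16] and [17, 10, 41, 26]
  Split: [39, 50, 47, 16] -> [39, 50] and [47, 16]
    Split: [39, 50] -> [39] and [50]
    Merge: [39] + [50] -> [39, 50]
    Split: [47, 16] -> [47] and [16]
    Merge: [47] + [16] -> [16, 47]
  Merge: [39, 50] + [16, 47] -> [16, 39, 47, 50]
  Split: [17, 10, 41, 26] -> [17, 10] and [41, 26]
    Split: [17, 10] -> [17] and [10]
    Merge: [17] + [10] -> [10, 17]
    Split: [41, 26] -> [41] and [26]
    Merge: [41] + [26] -> [26, 41]
  Merge: [10, 17] + [26, 41] -> [10, 17, 26, 41]
Merge: [16, 39, 47, 50] + [10, 17, 26, 41] -> [10, 16, 17, 26, 39, 41, 47, 50]

Final sorted array: [10, 16, 17, 26, 39, 41, 47, 50]

The merge sort proceeds by recursively splitting the array and merging sorted halves.
After all merges, the sorted array is [10, 16, 17, 26, 39, 41, 47, 50].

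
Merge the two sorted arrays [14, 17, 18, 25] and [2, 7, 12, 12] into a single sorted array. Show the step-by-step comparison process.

Merging process:

Compare 14 vs 2: take 2 from right. Merged: [2]
Compare 14 vs 7: take 7 from right. Merged: [2, 7]
Compare 14 vs 12: take 12 from right. Merged: [2, 7, 12]
Compare 14 vs 12: take 12 from right. Merged: [2, 7, 12, 12]
Append remaining from left: [14, 17, 18, 25]. Merged: [2, 7, 12, 12, 14, 17, 18, 25]

Final merged array: [2, 7, 12, 12, 14, 17, 18, 25]
Total comparisons: 4

The merged array is [2, 7, 12, 12, 14, 17, 18, 25], requiring 4 comparisons. The merge step runs in O(n) time where n is the total number of elements.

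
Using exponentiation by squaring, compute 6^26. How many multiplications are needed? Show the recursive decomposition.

Computing 6^26 by squaring (build up from 6^1; each line after the first costs one multiplication):

6^1 = 6
6^2 = (6^1)^2 = 6^2 = 36
6^3 = 6 * 6^2 = 6 * 36 = 216
6^6 = (6^3)^2 = 216^2 = 46656
6^12 = (6^6)^2 = 46656^2 = 2176782336
6^13 = 6 * 6^12 = 6 * 2176782336 = 13060694016
6^26 = (6^13)^2 = 13060694016^2 = 170581728179578208256

Result: 170581728179578208256
Multiplications needed: 6 (6 lines after 6^1)

6^26 = 170581728179578208256. Using exponentiation by squaring, this requires 6 multiplications. The key idea: if the exponent is even, square the half-power; if odd, multiply by the base once.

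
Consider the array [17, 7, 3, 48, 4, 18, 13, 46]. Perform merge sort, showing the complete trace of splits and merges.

Merge sort trace:

Split: [17, 7, 3, 48, 4, 18, 13, 46] -> [17, 7, 3, 48] and [4, 18, 13, 46]
  Split: [17, 7, 3, 48] -> [17, 7] and [3, 48]
    Split: [17, 7] -> [17] and [7]
    Merge: [17] + [7] -> [7, 17]
    Split: [3, 48] -> [3] and [48]
    Merge: [3] + [48] -> [3, 48]
  Merge: [7, 17] + [3, 48] -> [3, 7, 17, 48]
  Split: [4, 18, 13, 46] -> [4, 18] and [13, 46]
    Split: [4, 18] -> [4] and [18]
    Merge: [4] + [18] -> [4, 18]
    Split: [13, 46] -> [13] and [46]
    Merge: [13] + [46] -> [13, 46]
  Merge: [4, 18] + [13, 46] -> [4, 13, 18, 46]
Merge: [3, 7, 17, 48] + [4, 13, 18, 46] -> [3, 4, 7, 13, 17, 18, 46, 48]

Final sorted array: [3, 4, 7, 13, 17, 18, 46, 48]

The merge sort proceeds by recursively splitting the array and merging sorted halves.
After all merges, the sorted array is [3, 4, 7, 13, 17, 18, 46, 48].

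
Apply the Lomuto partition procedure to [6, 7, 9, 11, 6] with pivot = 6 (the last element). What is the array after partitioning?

Lomuto partition with pivot = 6:

Initial array: [6, 7, 9, 11, 6]

arr[0]=6 <= 6: swap with position 0, array becomes [6, 7, 9, 11, 6]
arr[1]=7 > 6: no swap
arr[2]=9 > 6: no swap
arr[3]=11 > 6: no swap

Place pivot at position 1: [6, 6, 9, 11, 7]
Pivot position: 1

After partitioning with pivot 6, the array becomes [6, 6, 9, 11, 7]. The pivot is placed at index 1. All elements to the left of the pivot are <= 6, and all elements to the right are > 6.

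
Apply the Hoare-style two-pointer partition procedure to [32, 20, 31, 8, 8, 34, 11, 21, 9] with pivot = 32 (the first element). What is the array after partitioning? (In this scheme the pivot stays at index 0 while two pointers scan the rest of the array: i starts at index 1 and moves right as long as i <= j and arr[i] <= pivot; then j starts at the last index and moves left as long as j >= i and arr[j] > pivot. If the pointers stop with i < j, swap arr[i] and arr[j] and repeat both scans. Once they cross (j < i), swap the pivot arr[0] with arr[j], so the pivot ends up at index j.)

Hoare-style two-pointer partition with pivot = 32:

Initial array: [32, 20, 31, 8, 8, 34, 11, 21, 9]

Pointers start at i = 1, j = 8.
i stops at index 5 (arr[5]=34 > 32), j stops at index 8 (arr[8]=9 <= 32): swap arr[5] and arr[8], array becomes [32, 20, 31, 8, 8, 9, 11, 21, 34]
i ends at 8, j ends at 7: the pointers have crossed (j < i), so scanning stops.

Swap pivot arr[0] with arr[7] to place pivot at position 7: [21, 20, 31, 8, 8, 9, 11, 32, 34]
Pivot position: 7

After partitioning with pivot 32, the array becomes [21, 20, 31, 8, 8, 9, 11, 32, 34]. The pivot is placed at index 7. All elements to the left of the pivot are <= 32, and all elements to the right are > 32.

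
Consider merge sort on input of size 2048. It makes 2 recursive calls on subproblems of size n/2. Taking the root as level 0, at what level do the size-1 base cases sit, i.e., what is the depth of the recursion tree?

For divide and conquer with division factor 2:

Problem sizes at each level:
Level 0: 2048
Level 1: 1024
Level 2: 512
Level 3: 256
Level 4: 128
Level 5: 64
Level 6: 32
Level 7: 16
Level 8: 8
Level 9: 4
Level 10: 2
Level 11: 1

The root is level 0 and the size-1 base case is level 11 (the tree spans levels 0 through 11, i.e. 12 levels counting the root), so the depth is the number of divisions: log_2(2048) = 11

The recursion tree depth is log_2(2048) = 11. At each level, the problem size is divided by 2, so it takes 11 divisions to reduce to a base case of size 1. The algorithm makes 2 recursive calls at each level.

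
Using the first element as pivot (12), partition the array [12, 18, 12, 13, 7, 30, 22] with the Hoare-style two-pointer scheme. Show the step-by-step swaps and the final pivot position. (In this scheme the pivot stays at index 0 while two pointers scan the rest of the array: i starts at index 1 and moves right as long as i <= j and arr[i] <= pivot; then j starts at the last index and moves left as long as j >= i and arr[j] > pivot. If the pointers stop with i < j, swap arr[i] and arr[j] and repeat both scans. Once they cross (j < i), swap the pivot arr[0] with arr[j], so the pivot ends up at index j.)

Hoare-style two-pointer partition with pivot = 12:

Initial array: [12, 18, 12, 13, 7, 30, 22]

Pointers start at i = 1, j = 6.
i stops at index 1 (arr[1]=18 > 12), j stops at index 4 (arr[4]=7 <= 12): swap arr[1] and arr[4], array becomes [12, 7, 12, 13, 18, 30, 22]
i ends at 3, j ends at 2: the pointers have crossed (j < i), so scanning stops.

Swap pivot arr[0] with arr[2] to place pivot at position 2: [12, 7, 12, 13, 18, 30, 22]
Pivot position: 2

After partitioning with pivot 12, the array becomes [12, 7, 12, 13, 18, 30, 22]. The pivot is placed at index 2. All elements to the left of the pivot are <= 12, and all elements to the right are > 12.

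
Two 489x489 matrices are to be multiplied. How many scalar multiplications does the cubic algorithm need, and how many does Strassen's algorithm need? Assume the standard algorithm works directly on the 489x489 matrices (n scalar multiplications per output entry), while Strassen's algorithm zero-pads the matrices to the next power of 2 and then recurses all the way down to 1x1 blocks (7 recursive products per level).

Matrix multiplication for 489x489 matrices:

Strassen's algorithm requires power-of-2 dimensions. Pad 489x489 to 512x512 (next power of 2).

Standard algorithm: 489^3 = 116930169 multiplications
Strassen's algorithm: 7^(log2(512)) = 7^9 = 40353607 multiplications
Savings: 116930169 - 40353607 = 76576562 multiplications

Standard: 116930169 multiplications (489^3). Strassen: 40353607 multiplications (7^9, after padding to 512x512). Strassen reduces 8 recursive multiplications to 7 at each level.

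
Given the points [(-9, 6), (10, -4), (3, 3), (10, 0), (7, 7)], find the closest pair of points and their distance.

Computing all pairwise distances among 5 points:

d((-9, 6), (10, -4)) = 21.4709
d((-9, 6), (3, 3)) = 12.3693
d((-9, 6), (10, 0)) = 19.9249
d((-9, 6), (7, 7)) = 16.0312
d((10, -4), (3, 3)) = 9.8995
d((10, -4), (10, 0)) = 4.0 <-- minimum
d((10, -4), (7, 7)) = 11.4018
d((3, 3), (10, 0)) = 7.6158
d((3, 3), (7, 7)) = 5.6569
d((10, 0), (7, 7)) = 7.6158

Closest pair: (10, -4) and (10, 0) with distance 4.0

The closest pair is (10, -4) and (10, 0) with Euclidean distance 4.0. For 5 points, brute-force pairwise comparison is shown above. For large n, the divide-and-conquer algorithm (sort by x, recurse on halves, check the dividing strip) achieves O(n log n).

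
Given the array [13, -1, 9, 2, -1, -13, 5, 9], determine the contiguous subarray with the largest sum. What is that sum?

Using Kadane's algorithm on [13, -1, 9, 2, -1, -13, 5, 9]:

Scanning through the array:
Position 1 (value -1): max_ending_here = 12, max_so_far = 13
Position 2 (value 9): max_ending_here = 21, max_so_far = 21
Position 3 (value 2): max_ending_here = 23, max_so_far = 23
Position 4 (value -1): max_ending_here = 22, max_so_far = 23
Position 5 (value -13): max_ending_here = 9, max_so_far = 23
Position 6 (value 5): max_ending_here = 14, max_so_far = 23
Position 7 (value 9): max_ending_here = 23, max_so_far = 23

Maximum subarray: [13, -1, 9, 2]
Maximum sum: 23

The maximum subarray is [13, -1, 9, 2] with sum 23. This subarray runs from index 0 to index 3.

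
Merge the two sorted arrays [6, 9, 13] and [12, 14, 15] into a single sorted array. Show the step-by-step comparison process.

Merging process:

Compare 6 vs 12: take 6 from left. Merged: [6]
Compare 9 vs 12: take 9 from left. Merged: [6, 9]
Compare 13 vs 12: take 12 from right. Merged: [6, 9, 12]
Compare 13 vs 14: take 13 from left. Merged: [6, 9, 12, 13]
Append remaining from right: [14, 15]. Merged: [6, 9, 12, 13, 14, 15]

Final merged array: [6, 9, 12, 13, 14, 15]
Total comparisons: 4

The merged array is [6, 9, 12, 13, 14, 15], requiring 4 comparisons. The merge step runs in O(n) time where n is the total number of elements.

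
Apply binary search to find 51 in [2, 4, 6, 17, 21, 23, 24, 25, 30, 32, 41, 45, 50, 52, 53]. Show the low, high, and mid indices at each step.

Binary search for 51 in [2, 4, 6, 17, 21, 23, 24, 25, 30, 32, 41, 45, 50, 52, 53]:

lo=0, hi=14, mid=7, arr[mid]=25 -> 25 < 51, search right half
lo=8, hi=14, mid=11, arr[mid]=45 -> 45 < 51, search right half
lo=12, hi=14, mid=13, arr[mid]=52 -> 52 > 51, search left half
lo=12, hi=12, mid=12, arr[mid]=50 -> 50 < 51, search right half
lo=13 > hi=12, target 51 not found

Binary search determines that 51 is not in the array after 4 comparisons. The search space was exhausted without finding the target.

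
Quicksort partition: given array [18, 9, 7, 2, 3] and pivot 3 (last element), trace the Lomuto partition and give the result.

Lomuto partition with pivot = 3:

Initial array: [18, 9, 7, 2, 3]

arr[0]=18 > 3: no swap
arr[1]=9 > 3: no swap
arr[2]=7 > 3: no swap
arr[3]=2 <= 3: swap with position 0, array becomes [2, 9, 7, 18, 3]

Place pivot at position 1: [2, 3, 7, 18, 9]
Pivot position: 1

After partitioning with pivot 3, the array becomes [2, 3, 7, 18, 9]. The pivot is placed at index 1. All elements to the left of the pivot are <= 3, and all elements to the right are > 3.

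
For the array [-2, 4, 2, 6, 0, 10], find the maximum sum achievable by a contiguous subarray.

Using Kadane's algorithm on [-2, 4, 2, 6, 0, 10]:

Scanning through the array:
Position 1 (value 4): max_ending_here = 4, max_so_far = 4
Position 2 (value 2): max_ending_here = 6, max_so_far = 6
Position 3 (value 6): max_ending_here = 12, max_so_far = 12
Position 4 (value 0): max_ending_here = 12, max_so_far = 12
Position 5 (value 10): max_ending_here = 22, max_so_far = 22

Maximum subarray: [4, 2, 6, 0, 10]
Maximum sum: 22

The maximum subarray is [4, 2, 6, 0, 10] with sum 22. This subarray runs from index 1 to index 5.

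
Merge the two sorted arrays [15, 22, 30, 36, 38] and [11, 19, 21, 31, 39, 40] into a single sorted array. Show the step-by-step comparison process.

Merging process:

Compare 15 vs 11: take 11 from right. Merged: [11]
Compare 15 vs 19: take 15 from left. Merged: [11, 15]
Compare 22 vs 19: take 19 from right. Merged: [11, 15, 19]
Compare 22 vs 21: take 21 from right. Merged: [11, 15, 19, 21]
Compare 22 vs 31: take 22 from left. Merged: [11, 15, 19, 21, 22]
Compare 30 vs 31: take 30 from left. Merged: [11, 15, 19, 21, 22, 30]
Compare 36 vs 31: take 31 from right. Merged: [11, 15, 19, 21, 22, 30, 31]
Compare 36 vs 39: take 36 from left. Merged: [11, 15, 19, 21, 22, 30, 31, 36]
Compare 38 vs 39: take 38 from left. Merged: [11, 15, 19, 21, 22, 30, 31, 36, 38]
Append remaining from right: [39, 40]. Merged: [11, 15, 19, 21, 22, 30, 31, 36, 38, 39, 40]

Final merged array: [11, 15, 19, 21, 22, 30, 31, 36, 38, 39, 40]
Total comparisons: 9

The merged array is [11, 15, 19, 21, 22, 30, 31, 36, 38, 39, 40], requiring 9 comparisons. The merge step runs in O(n) time where n is the total number of elements.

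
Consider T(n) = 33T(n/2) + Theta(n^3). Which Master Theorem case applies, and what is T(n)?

Master Theorem for T(n) = 33T(n/2) + O(n^3):

a = 33, b = 2, c = 3
log_b(a) = log_2(33) = 5.0444

Case 1: c = 3 < log_2(33) = 5.0444
T(n) = O(n^(log_2 33))

For T(n) = 33T(n/2) + O(n^3): log_2(33) = 5.0444. This is Case 1 of the Master Theorem (c < log_b(a), work dominated by leaves), giving O(n^(log_2 33)).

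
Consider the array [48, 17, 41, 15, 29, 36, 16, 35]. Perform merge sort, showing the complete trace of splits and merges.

Merge sort trace:

Split: [48, 17, 41, 15, 29, 36, 16, 35] -> [48, 17, 41, 15] and [29, 36, 16, 35]
  Split: [48, 17, 41, 15] -> [48, 17] and [41, 15]
    Split: [48, 17] -> [48] and [17]
    Merge: [48] + [17] -> [17, 48]
    Split: [41, 15] -> [41] and [15]
    Merge: [41] + [15] -> [15, 41]
  Merge: [17, 48] + [15, 41] -> [15, 17, 41, 48]
  Split: [29, 36, 16, 35] -> [29, 36] and [16, 35]
    Split: [29, 36] -> [29] and [36]
    Merge: [29] + [36] -> [29, 36]
    Split: [16, 35] -> [16] and [35]
    Merge: [16] + [35] -> [16, 35]
  Merge: [29, 36] + [16, 35] -> [16, 29, 35, 36]
Merge: [15, 17, 41, 48] + [16, 29, 35, 36] -> [15, 16, 17, 29, 35, 36, 41, 48]

Final sorted array: [15, 16, 17, 29, 35, 36, 41, 48]

The merge sort proceeds by recursively splitting the array and merging sorted halves.
After all merges, the sorted array is [15, 16, 17, 29, 35, 36, 41, 48].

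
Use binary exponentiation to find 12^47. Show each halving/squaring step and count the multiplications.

Computing 12^47 by squaring (build up from 12^1; each line after the first costs one multiplication):

12^1 = 12
12^2 = (12^1)^2 = 12^2 = 144
12^4 = (12^2)^2 = 144^2 = 20736
12^5 = 12 * 12^4 = 12 * 20736 = 248832
12^10 = (12^5)^2 = 248832^2 = 61917364224
12^11 = 12 * 12^10 = 12 * 61917364224 = 743008370688
12^22 = (12^11)^2 = 743008370688^2 = 552061438912436417593344
12^23 = 12 * 12^22 = 12 * 552061438912436417593344 = 6624737266949237011120128
12^46 = (12^23)^2 = 6624737266949237011120128^2 = 43887143856106046360568987631860370008329246736384
12^47 = 12 * 12^46 = 12 * 43887143856106046360568987631860370008329246736384 = 526645726273272556326827851582324440099950960836608

Result: 526645726273272556326827851582324440099950960836608
Multiplications needed: 9 (9 lines after 12^1)

12^47 = 526645726273272556326827851582324440099950960836608. Using exponentiation by squaring, this requires 9 multiplications. The key idea: if the exponent is even, square the half-power; if odd, multiply by the base once.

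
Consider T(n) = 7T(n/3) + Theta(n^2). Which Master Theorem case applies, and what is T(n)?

Master Theorem for T(n) = 7T(n/3) + O(n^2):

a = 7, b = 3, c = 2
log_b(a) = log_3(7) = 1.7712

Case 3: c = 2 > log_3(7) = 1.7712
T(n) = O(n^2) = O(n^2)

For T(n) = 7T(n/3) + O(n^2): log_3(7) = 1.7712. This is Case 3 of the Master Theorem (c > log_b(a), work dominated by root), giving O(n^2).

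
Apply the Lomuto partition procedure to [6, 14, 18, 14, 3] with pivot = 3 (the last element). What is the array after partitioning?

Lomuto partition with pivot = 3:

Initial array: [6, 14, 18, 14, 3]

arr[0]=6 > 3: no swap
arr[1]=14 > 3: no swap
arr[2]=18 > 3: no swap
arr[3]=14 > 3: no swap

Place pivot at position 0: [3, 14, 18, 14, 6]
Pivot position: 0

After partitioning with pivot 3, the array becomes [3, 14, 18, 14, 6]. The pivot is placed at index 0. All elements to the left of the pivot are <= 3, and all elements to the right are > 3.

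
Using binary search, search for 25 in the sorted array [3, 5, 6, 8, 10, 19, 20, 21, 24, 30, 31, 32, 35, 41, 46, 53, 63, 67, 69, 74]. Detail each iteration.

Binary search for 25 in [3, 5, 6, 8, 10, 19, 20, 21, 24, 30, 31, 32, 35, 41, 46, 53, 63, 67, 69, 74]:

lo=0, hi=19, mid=9, arr[mid]=30 -> 30 > 25, search left half
lo=0, hi=8, mid=4, arr[mid]=10 -> 10 < 25, search right half
lo=5, hi=8, mid=6, arr[mid]=20 -> 20 < 25, search right half
lo=7, hi=8, mid=7, arr[mid]=21 -> 21 < 25, search right half
lo=8, hi=8, mid=8, arr[mid]=24 -> 24 < 25, search right half
lo=9 > hi=8, target 25 not found

Binary search determines that 25 is not in the array after 5 comparisons. The search space was exhausted without finding the target.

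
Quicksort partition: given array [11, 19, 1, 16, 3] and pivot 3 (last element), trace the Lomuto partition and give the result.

Lomuto partition with pivot = 3:

Initial array: [11, 19, 1, 16, 3]

arr[0]=11 > 3: no swap
arr[1]=19 > 3: no swap
arr[2]=1 <= 3: swap with position 0, array becomes [1, 19, 11, 16, 3]
arr[3]=16 > 3: no swap

Place pivot at position 1: [1, 3, 11, 16, 19]
Pivot position: 1

After partitioning with pivot 3, the array becomes [1, 3, 11, 16, 19]. The pivot is placed at index 1. All elements to the left of the pivot are <= 3, and all elements to the right are > 3.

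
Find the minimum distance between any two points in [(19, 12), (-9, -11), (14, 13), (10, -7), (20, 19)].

Computing all pairwise distances among 5 points:

d((19, 12), (-9, -11)) = 36.2353
d((19, 12), (14, 13)) = 5.099 <-- minimum
d((19, 12), (10, -7)) = 21.0238
d((19, 12), (20, 19)) = 7.0711
d((-9, -11), (14, 13)) = 33.2415
d((-9, -11), (10, -7)) = 19.4165
d((-9, -11), (20, 19)) = 41.7253
d((14, 13), (10, -7)) = 20.3961
d((14, 13), (20, 19)) = 8.4853
d((10, -7), (20, 19)) = 27.8568

Closest pair: (19, 12) and (14, 13) with distance 5.099

The closest pair is (19, 12) and (14, 13) with Euclidean distance 5.099. For 5 points, brute-force pairwise comparison is shown above. For large n, the divide-and-conquer algorithm (sort by x, recurse on halves, check the dividing strip) achieves O(n log n).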